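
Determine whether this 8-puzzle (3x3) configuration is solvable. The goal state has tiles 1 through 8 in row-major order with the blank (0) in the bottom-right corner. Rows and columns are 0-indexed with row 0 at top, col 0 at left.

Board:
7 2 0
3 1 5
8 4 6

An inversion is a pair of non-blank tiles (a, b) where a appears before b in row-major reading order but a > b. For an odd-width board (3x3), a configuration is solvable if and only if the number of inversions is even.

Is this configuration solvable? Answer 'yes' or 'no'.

Inversions (pairs i<j in row-major order where tile[i] > tile[j] > 0): 11
11 is odd, so the puzzle is not solvable.

Answer: no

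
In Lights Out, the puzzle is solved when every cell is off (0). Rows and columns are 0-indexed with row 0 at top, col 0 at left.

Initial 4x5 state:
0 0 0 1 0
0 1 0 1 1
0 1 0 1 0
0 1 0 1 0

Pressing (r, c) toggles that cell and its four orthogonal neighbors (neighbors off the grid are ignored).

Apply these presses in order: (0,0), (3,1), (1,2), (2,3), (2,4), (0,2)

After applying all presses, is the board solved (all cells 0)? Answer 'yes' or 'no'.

After press 1 at (0,0):
1 1 0 1 0
1 1 0 1 1
0 1 0 1 0
0 1 0 1 0

After press 2 at (3,1):
1 1 0 1 0
1 1 0 1 1
0 0 0 1 0
1 0 1 1 0

After press 3 at (1,2):
1 1 1 1 0
1 0 1 0 1
0 0 1 1 0
1 0 1 1 0

After press 4 at (2,3):
1 1 1 1 0
1 0 1 1 1
0 0 0 0 1
1 0 1 0 0

After press 5 at (2,4):
1 1 1 1 0
1 0 1 1 0
0 0 0 1 0
1 0 1 0 1

After press 6 at (0,2):
1 0 0 0 0
1 0 0 1 0
0 0 0 1 0
1 0 1 0 1

Lights still on: 7

Answer: no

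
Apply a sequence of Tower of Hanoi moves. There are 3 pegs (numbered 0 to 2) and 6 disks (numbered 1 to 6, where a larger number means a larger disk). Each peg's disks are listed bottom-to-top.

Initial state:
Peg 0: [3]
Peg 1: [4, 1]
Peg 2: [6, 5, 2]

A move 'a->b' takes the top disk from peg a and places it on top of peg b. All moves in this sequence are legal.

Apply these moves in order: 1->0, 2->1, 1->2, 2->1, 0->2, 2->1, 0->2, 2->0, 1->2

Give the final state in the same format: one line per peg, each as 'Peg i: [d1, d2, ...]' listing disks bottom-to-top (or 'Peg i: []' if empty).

Answer: Peg 0: [3]
Peg 1: [4, 2]
Peg 2: [6, 5, 1]

Derivation:
After move 1 (1->0):
Peg 0: [3, 1]
Peg 1: [4]
Peg 2: [6, 5, 2]

After move 2 (2->1):
Peg 0: [3, 1]
Peg 1: [4, 2]
Peg 2: [6, 5]

After move 3 (1->2):
Peg 0: [3, 1]
Peg 1: [4]
Peg 2: [6, 5, 2]

After move 4 (2->1):
Peg 0: [3, 1]
Peg 1: [4, 2]
Peg 2: [6, 5]

After move 5 (0->2):
Peg 0: [3]
Peg 1: [4, 2]
Peg 2: [6, 5, 1]

After move 6 (2->1):
Peg 0: [3]
Peg 1: [4, 2, 1]
Peg 2: [6, 5]

After move 7 (0->2):
Peg 0: []
Peg 1: [4, 2, 1]
Peg 2: [6, 5, 3]

After move 8 (2->0):
Peg 0: [3]
Peg 1: [4, 2, 1]
Peg 2: [6, 5]

After move 9 (1->2):
Peg 0: [3]
Peg 1: [4, 2]
Peg 2: [6, 5, 1]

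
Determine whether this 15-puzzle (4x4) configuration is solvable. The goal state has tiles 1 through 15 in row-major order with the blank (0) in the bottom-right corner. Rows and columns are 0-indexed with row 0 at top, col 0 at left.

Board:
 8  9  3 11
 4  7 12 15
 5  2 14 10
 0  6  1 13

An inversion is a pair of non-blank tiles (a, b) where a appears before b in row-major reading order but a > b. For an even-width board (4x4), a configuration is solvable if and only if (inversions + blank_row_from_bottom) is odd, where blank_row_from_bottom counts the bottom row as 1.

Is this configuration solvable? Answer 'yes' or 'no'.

Inversions: 51
Blank is in row 3 (0-indexed from top), which is row 1 counting from the bottom (bottom = 1).
51 + 1 = 52, which is even, so the puzzle is not solvable.

Answer: no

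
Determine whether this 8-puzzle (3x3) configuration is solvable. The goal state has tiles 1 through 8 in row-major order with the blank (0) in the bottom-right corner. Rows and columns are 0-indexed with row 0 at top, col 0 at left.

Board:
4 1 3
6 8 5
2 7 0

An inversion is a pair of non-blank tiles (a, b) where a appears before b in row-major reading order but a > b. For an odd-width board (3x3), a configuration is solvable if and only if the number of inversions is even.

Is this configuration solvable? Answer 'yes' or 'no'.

Inversions (pairs i<j in row-major order where tile[i] > tile[j] > 0): 10
10 is even, so the puzzle is solvable.

Answer: yes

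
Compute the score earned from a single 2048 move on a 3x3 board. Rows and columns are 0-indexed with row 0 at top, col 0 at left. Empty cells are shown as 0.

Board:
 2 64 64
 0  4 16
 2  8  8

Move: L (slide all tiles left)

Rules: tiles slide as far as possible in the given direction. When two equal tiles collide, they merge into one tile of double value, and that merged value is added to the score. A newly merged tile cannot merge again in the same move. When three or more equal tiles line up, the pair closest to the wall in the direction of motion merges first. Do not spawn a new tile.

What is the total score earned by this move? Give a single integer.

Answer: 144

Derivation:
Slide left:
row 0: [2, 64, 64] -> [2, 128, 0]  score +128 (running 128)
row 1: [0, 4, 16] -> [4, 16, 0]  score +0 (running 128)
row 2: [2, 8, 8] -> [2, 16, 0]  score +16 (running 144)
Board after move:
  2 128   0
  4  16   0
  2  16   0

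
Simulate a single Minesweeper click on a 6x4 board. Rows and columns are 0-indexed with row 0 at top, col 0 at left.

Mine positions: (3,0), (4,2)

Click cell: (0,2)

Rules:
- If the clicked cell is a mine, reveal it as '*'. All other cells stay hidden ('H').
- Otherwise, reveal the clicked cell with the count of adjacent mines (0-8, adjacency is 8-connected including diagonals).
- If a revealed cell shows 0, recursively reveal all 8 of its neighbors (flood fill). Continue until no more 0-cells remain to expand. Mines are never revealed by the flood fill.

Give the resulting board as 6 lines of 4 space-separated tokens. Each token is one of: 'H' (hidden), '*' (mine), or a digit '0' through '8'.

0 0 0 0
0 0 0 0
1 1 0 0
H 2 1 1
H H H H
H H H H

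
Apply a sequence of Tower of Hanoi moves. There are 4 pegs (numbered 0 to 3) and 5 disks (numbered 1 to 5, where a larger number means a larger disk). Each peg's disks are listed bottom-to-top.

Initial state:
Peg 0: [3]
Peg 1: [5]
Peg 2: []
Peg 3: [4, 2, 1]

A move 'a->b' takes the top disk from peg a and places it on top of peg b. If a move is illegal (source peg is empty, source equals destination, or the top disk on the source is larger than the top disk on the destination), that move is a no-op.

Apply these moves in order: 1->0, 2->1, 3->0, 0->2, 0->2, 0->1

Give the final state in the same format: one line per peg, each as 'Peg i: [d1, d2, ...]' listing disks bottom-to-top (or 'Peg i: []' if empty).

Answer: Peg 0: []
Peg 1: [5, 3]
Peg 2: [1]
Peg 3: [4, 2]

Derivation:
After move 1 (1->0):
Peg 0: [3]
Peg 1: [5]
Peg 2: []
Peg 3: [4, 2, 1]

After move 2 (2->1):
Peg 0: [3]
Peg 1: [5]
Peg 2: []
Peg 3: [4, 2, 1]

After move 3 (3->0):
Peg 0: [3, 1]
Peg 1: [5]
Peg 2: []
Peg 3: [4, 2]

After move 4 (0->2):
Peg 0: [3]
Peg 1: [5]
Peg 2: [1]
Peg 3: [4, 2]

After move 5 (0->2):
Peg 0: [3]
Peg 1: [5]
Peg 2: [1]
Peg 3: [4, 2]

After move 6 (0->1):
Peg 0: []
Peg 1: [5, 3]
Peg 2: [1]
Peg 3: [4, 2]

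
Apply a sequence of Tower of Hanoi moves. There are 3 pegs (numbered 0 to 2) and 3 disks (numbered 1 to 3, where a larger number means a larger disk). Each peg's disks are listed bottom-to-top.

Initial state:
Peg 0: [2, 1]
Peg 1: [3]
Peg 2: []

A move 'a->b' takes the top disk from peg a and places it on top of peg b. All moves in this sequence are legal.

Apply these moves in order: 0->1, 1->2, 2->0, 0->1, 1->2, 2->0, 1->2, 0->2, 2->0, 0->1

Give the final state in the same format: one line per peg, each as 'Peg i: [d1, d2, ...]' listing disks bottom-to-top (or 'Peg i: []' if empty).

After move 1 (0->1):
Peg 0: [2]
Peg 1: [3, 1]
Peg 2: []

After move 2 (1->2):
Peg 0: [2]
Peg 1: [3]
Peg 2: [1]

After move 3 (2->0):
Peg 0: [2, 1]
Peg 1: [3]
Peg 2: []

After move 4 (0->1):
Peg 0: [2]
Peg 1: [3, 1]
Peg 2: []

After move 5 (1->2):
Peg 0: [2]
Peg 1: [3]
Peg 2: [1]

After move 6 (2->0):
Peg 0: [2, 1]
Peg 1: [3]
Peg 2: []

After move 7 (1->2):
Peg 0: [2, 1]
Peg 1: []
Peg 2: [3]

After move 8 (0->2):
Peg 0: [2]
Peg 1: []
Peg 2: [3, 1]

After move 9 (2->0):
Peg 0: [2, 1]
Peg 1: []
Peg 2: [3]

After move 10 (0->1):
Peg 0: [2]
Peg 1: [1]
Peg 2: [3]

Answer: Peg 0: [2]
Peg 1: [1]
Peg 2: [3]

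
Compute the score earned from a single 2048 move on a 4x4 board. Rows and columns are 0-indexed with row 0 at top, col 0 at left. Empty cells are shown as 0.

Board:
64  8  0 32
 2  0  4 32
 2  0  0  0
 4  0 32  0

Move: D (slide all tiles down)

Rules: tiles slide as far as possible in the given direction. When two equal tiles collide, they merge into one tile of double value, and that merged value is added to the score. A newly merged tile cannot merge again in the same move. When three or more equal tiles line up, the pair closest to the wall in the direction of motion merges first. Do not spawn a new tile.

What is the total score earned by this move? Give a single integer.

Slide down:
col 0: [64, 2, 2, 4] -> [0, 64, 4, 4]  score +4 (running 4)
col 1: [8, 0, 0, 0] -> [0, 0, 0, 8]  score +0 (running 4)
col 2: [0, 4, 0, 32] -> [0, 0, 4, 32]  score +0 (running 4)
col 3: [32, 32, 0, 0] -> [0, 0, 0, 64]  score +64 (running 68)
Board after move:
 0  0  0  0
64  0  0  0
 4  0  4  0
 4  8 32 64

Answer: 68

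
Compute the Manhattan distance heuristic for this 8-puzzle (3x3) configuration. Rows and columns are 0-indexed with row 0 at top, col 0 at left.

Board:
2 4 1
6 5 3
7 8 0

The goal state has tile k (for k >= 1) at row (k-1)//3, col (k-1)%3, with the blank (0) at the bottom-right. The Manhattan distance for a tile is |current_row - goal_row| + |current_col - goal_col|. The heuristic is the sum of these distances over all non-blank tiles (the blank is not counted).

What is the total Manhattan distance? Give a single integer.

Answer: 8

Derivation:
Tile 2: at (0,0), goal (0,1), distance |0-0|+|0-1| = 1
Tile 4: at (0,1), goal (1,0), distance |0-1|+|1-0| = 2
Tile 1: at (0,2), goal (0,0), distance |0-0|+|2-0| = 2
Tile 6: at (1,0), goal (1,2), distance |1-1|+|0-2| = 2
Tile 5: at (1,1), goal (1,1), distance |1-1|+|1-1| = 0
Tile 3: at (1,2), goal (0,2), distance |1-0|+|2-2| = 1
Tile 7: at (2,0), goal (2,0), distance |2-2|+|0-0| = 0
Tile 8: at (2,1), goal (2,1), distance |2-2|+|1-1| = 0
Sum: 1 + 2 + 2 + 2 + 0 + 1 + 0 + 0 = 8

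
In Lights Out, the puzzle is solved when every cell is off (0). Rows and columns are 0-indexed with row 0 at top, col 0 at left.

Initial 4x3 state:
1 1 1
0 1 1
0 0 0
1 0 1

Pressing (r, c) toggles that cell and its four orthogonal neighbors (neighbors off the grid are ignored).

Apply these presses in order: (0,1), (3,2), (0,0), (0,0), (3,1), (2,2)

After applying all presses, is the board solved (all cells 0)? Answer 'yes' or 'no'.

After press 1 at (0,1):
0 0 0
0 0 1
0 0 0
1 0 1

After press 2 at (3,2):
0 0 0
0 0 1
0 0 1
1 1 0

After press 3 at (0,0):
1 1 0
1 0 1
0 0 1
1 1 0

After press 4 at (0,0):
0 0 0
0 0 1
0 0 1
1 1 0

After press 5 at (3,1):
0 0 0
0 0 1
0 1 1
0 0 1

After press 6 at (2,2):
0 0 0
0 0 0
0 0 0
0 0 0

Lights still on: 0

Answer: yes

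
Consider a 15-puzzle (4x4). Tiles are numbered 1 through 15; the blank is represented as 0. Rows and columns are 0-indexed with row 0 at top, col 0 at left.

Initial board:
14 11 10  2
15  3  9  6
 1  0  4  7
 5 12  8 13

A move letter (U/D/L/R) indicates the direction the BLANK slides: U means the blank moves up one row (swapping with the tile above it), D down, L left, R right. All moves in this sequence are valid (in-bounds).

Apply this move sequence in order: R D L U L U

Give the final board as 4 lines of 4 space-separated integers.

After move 1 (R):
14 11 10  2
15  3  9  6
 1  4  0  7
 5 12  8 13

After move 2 (D):
14 11 10  2
15  3  9  6
 1  4  8  7
 5 12  0 13

After move 3 (L):
14 11 10  2
15  3  9  6
 1  4  8  7
 5  0 12 13

After move 4 (U):
14 11 10  2
15  3  9  6
 1  0  8  7
 5  4 12 13

After move 5 (L):
14 11 10  2
15  3  9  6
 0  1  8  7
 5  4 12 13

After move 6 (U):
14 11 10  2
 0  3  9  6
15  1  8  7
 5  4 12 13

Answer: 14 11 10  2
 0  3  9  6
15  1  8  7
 5  4 12 13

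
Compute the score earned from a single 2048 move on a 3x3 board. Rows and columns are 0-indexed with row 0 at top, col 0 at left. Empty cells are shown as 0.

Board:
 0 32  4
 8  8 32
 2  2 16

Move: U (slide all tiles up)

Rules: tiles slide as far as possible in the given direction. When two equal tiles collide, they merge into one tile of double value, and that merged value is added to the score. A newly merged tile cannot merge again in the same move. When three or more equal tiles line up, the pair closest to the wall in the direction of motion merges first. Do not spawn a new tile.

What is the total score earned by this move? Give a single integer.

Slide up:
col 0: [0, 8, 2] -> [8, 2, 0]  score +0 (running 0)
col 1: [32, 8, 2] -> [32, 8, 2]  score +0 (running 0)
col 2: [4, 32, 16] -> [4, 32, 16]  score +0 (running 0)
Board after move:
 8 32  4
 2  8 32
 0  2 16

Answer: 0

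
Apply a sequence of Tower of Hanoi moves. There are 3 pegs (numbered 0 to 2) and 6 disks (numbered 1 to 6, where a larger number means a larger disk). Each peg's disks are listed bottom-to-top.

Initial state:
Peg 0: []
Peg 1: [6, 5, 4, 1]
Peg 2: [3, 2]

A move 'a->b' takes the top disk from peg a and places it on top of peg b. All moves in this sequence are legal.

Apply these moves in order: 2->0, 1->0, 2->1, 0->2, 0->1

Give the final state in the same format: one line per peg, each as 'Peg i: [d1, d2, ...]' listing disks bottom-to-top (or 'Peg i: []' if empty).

After move 1 (2->0):
Peg 0: [2]
Peg 1: [6, 5, 4, 1]
Peg 2: [3]

After move 2 (1->0):
Peg 0: [2, 1]
Peg 1: [6, 5, 4]
Peg 2: [3]

After move 3 (2->1):
Peg 0: [2, 1]
Peg 1: [6, 5, 4, 3]
Peg 2: []

After move 4 (0->2):
Peg 0: [2]
Peg 1: [6, 5, 4, 3]
Peg 2: [1]

After move 5 (0->1):
Peg 0: []
Peg 1: [6, 5, 4, 3, 2]
Peg 2: [1]

Answer: Peg 0: []
Peg 1: [6, 5, 4, 3, 2]
Peg 2: [1]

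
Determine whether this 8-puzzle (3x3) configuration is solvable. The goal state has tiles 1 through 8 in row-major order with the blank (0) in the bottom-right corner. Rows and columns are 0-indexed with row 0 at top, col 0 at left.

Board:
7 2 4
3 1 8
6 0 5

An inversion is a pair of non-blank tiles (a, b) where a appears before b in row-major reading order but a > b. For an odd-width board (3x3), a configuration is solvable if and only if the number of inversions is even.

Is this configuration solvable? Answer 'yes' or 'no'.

Answer: no

Derivation:
Inversions (pairs i<j in row-major order where tile[i] > tile[j] > 0): 13
13 is odd, so the puzzle is not solvable.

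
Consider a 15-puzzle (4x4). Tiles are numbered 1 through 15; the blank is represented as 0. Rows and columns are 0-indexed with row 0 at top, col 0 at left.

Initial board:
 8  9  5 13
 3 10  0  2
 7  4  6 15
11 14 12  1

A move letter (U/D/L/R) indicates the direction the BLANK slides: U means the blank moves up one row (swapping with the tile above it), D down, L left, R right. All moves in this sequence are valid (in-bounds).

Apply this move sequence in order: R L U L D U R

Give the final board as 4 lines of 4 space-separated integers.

Answer:  8  9  0 13
 3 10  5  2
 7  4  6 15
11 14 12  1

Derivation:
After move 1 (R):
 8  9  5 13
 3 10  2  0
 7  4  6 15
11 14 12  1

After move 2 (L):
 8  9  5 13
 3 10  0  2
 7  4  6 15
11 14 12  1

After move 3 (U):
 8  9  0 13
 3 10  5  2
 7  4  6 15
11 14 12  1

After move 4 (L):
 8  0  9 13
 3 10  5  2
 7  4  6 15
11 14 12  1

After move 5 (D):
 8 10  9 13
 3  0  5  2
 7  4  6 15
11 14 12  1

After move 6 (U):
 8  0  9 13
 3 10  5  2
 7  4  6 15
11 14 12  1

After move 7 (R):
 8  9  0 13
 3 10  5  2
 7  4  6 15
11 14 12  1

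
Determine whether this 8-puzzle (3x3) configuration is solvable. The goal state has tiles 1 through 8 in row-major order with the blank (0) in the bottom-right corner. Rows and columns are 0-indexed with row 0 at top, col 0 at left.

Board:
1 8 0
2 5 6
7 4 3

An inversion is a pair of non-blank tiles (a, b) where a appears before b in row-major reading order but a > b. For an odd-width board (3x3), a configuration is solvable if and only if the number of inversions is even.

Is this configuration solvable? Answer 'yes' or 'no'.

Answer: no

Derivation:
Inversions (pairs i<j in row-major order where tile[i] > tile[j] > 0): 13
13 is odd, so the puzzle is not solvable.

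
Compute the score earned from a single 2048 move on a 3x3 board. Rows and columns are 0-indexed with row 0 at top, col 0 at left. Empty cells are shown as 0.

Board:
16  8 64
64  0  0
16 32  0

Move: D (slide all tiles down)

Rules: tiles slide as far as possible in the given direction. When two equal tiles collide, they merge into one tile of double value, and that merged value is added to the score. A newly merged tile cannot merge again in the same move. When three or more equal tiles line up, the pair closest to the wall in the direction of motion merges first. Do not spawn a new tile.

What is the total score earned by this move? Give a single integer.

Answer: 0

Derivation:
Slide down:
col 0: [16, 64, 16] -> [16, 64, 16]  score +0 (running 0)
col 1: [8, 0, 32] -> [0, 8, 32]  score +0 (running 0)
col 2: [64, 0, 0] -> [0, 0, 64]  score +0 (running 0)
Board after move:
16  0  0
64  8  0
16 32 64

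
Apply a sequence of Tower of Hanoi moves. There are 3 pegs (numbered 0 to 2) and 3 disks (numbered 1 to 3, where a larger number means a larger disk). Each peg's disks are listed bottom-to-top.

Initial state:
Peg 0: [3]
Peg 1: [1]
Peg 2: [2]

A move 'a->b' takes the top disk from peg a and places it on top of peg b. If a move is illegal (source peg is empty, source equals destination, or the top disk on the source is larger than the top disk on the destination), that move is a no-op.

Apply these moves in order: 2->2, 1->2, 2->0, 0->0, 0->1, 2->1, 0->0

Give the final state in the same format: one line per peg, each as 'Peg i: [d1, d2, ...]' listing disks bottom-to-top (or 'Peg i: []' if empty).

After move 1 (2->2):
Peg 0: [3]
Peg 1: [1]
Peg 2: [2]

After move 2 (1->2):
Peg 0: [3]
Peg 1: []
Peg 2: [2, 1]

After move 3 (2->0):
Peg 0: [3, 1]
Peg 1: []
Peg 2: [2]

After move 4 (0->0):
Peg 0: [3, 1]
Peg 1: []
Peg 2: [2]

After move 5 (0->1):
Peg 0: [3]
Peg 1: [1]
Peg 2: [2]

After move 6 (2->1):
Peg 0: [3]
Peg 1: [1]
Peg 2: [2]

After move 7 (0->0):
Peg 0: [3]
Peg 1: [1]
Peg 2: [2]

Answer: Peg 0: [3]
Peg 1: [1]
Peg 2: [2]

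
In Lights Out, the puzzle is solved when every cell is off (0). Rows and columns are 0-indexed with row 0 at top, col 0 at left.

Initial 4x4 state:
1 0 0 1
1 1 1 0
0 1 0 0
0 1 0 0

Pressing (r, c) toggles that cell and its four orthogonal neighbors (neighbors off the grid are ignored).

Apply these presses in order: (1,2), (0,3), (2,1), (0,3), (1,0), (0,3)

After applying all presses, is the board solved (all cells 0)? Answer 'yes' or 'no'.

Answer: yes

Derivation:
After press 1 at (1,2):
1 0 1 1
1 0 0 1
0 1 1 0
0 1 0 0

After press 2 at (0,3):
1 0 0 0
1 0 0 0
0 1 1 0
0 1 0 0

After press 3 at (2,1):
1 0 0 0
1 1 0 0
1 0 0 0
0 0 0 0

After press 4 at (0,3):
1 0 1 1
1 1 0 1
1 0 0 0
0 0 0 0

After press 5 at (1,0):
0 0 1 1
0 0 0 1
0 0 0 0
0 0 0 0

After press 6 at (0,3):
0 0 0 0
0 0 0 0
0 0 0 0
0 0 0 0

Lights still on: 0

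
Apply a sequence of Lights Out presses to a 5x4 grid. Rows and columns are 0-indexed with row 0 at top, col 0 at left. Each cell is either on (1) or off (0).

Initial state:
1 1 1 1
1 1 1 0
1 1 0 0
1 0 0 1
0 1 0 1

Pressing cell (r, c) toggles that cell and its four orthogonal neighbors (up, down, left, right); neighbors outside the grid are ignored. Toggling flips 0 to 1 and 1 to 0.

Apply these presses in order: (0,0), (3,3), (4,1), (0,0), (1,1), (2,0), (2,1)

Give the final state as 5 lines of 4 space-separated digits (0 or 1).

Answer: 1 0 1 1
1 1 0 0
1 0 1 1
0 0 1 0
1 0 1 0

Derivation:
After press 1 at (0,0):
0 0 1 1
0 1 1 0
1 1 0 0
1 0 0 1
0 1 0 1

After press 2 at (3,3):
0 0 1 1
0 1 1 0
1 1 0 1
1 0 1 0
0 1 0 0

After press 3 at (4,1):
0 0 1 1
0 1 1 0
1 1 0 1
1 1 1 0
1 0 1 0

After press 4 at (0,0):
1 1 1 1
1 1 1 0
1 1 0 1
1 1 1 0
1 0 1 0

After press 5 at (1,1):
1 0 1 1
0 0 0 0
1 0 0 1
1 1 1 0
1 0 1 0

After press 6 at (2,0):
1 0 1 1
1 0 0 0
0 1 0 1
0 1 1 0
1 0 1 0

After press 7 at (2,1):
1 0 1 1
1 1 0 0
1 0 1 1
0 0 1 0
1 0 1 0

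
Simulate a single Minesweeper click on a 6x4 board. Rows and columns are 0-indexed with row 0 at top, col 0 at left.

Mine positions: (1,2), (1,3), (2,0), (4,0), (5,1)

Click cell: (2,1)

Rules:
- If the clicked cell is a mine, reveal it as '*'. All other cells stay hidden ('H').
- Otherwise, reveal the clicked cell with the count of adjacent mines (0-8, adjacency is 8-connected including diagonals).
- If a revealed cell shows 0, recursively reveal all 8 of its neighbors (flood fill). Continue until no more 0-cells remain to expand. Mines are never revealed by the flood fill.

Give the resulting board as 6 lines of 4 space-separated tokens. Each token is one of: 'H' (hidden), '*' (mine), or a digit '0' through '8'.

H H H H
H H H H
H 2 H H
H H H H
H H H H
H H H H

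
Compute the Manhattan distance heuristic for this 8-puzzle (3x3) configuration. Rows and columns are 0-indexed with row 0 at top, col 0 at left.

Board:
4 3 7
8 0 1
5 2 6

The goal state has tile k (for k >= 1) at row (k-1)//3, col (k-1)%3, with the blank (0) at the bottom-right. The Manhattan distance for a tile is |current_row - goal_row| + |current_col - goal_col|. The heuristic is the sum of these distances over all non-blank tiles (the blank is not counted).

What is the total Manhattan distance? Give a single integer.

Answer: 16

Derivation:
Tile 4: (0,0)->(1,0) = 1
Tile 3: (0,1)->(0,2) = 1
Tile 7: (0,2)->(2,0) = 4
Tile 8: (1,0)->(2,1) = 2
Tile 1: (1,2)->(0,0) = 3
Tile 5: (2,0)->(1,1) = 2
Tile 2: (2,1)->(0,1) = 2
Tile 6: (2,2)->(1,2) = 1
Sum: 1 + 1 + 4 + 2 + 3 + 2 + 2 + 1 = 16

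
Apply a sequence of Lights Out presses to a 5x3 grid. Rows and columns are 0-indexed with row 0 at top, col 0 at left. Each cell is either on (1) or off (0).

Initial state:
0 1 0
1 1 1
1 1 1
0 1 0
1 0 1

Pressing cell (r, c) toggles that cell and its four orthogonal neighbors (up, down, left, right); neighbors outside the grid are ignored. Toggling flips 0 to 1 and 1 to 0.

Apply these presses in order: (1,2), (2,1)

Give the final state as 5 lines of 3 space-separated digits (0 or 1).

After press 1 at (1,2):
0 1 1
1 0 0
1 1 0
0 1 0
1 0 1

After press 2 at (2,1):
0 1 1
1 1 0
0 0 1
0 0 0
1 0 1

Answer: 0 1 1
1 1 0
0 0 1
0 0 0
1 0 1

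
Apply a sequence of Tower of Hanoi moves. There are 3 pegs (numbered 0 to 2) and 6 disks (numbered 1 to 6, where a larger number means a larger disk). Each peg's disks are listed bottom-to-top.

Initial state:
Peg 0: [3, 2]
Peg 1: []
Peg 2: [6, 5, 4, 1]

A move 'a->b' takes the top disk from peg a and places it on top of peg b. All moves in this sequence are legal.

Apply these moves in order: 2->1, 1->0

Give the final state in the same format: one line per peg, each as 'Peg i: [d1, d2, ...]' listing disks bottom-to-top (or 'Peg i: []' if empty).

Answer: Peg 0: [3, 2, 1]
Peg 1: []
Peg 2: [6, 5, 4]

Derivation:
After move 1 (2->1):
Peg 0: [3, 2]
Peg 1: [1]
Peg 2: [6, 5, 4]

After move 2 (1->0):
Peg 0: [3, 2, 1]
Peg 1: []
Peg 2: [6, 5, 4]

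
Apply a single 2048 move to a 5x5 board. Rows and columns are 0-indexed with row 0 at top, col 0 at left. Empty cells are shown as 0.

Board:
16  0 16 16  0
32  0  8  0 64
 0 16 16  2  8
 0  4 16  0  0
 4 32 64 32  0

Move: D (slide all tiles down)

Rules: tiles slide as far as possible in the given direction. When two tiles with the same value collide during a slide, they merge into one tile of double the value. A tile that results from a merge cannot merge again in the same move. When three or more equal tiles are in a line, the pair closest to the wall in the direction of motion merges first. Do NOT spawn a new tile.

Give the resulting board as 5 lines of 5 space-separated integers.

Answer:  0  0  0  0  0
 0  0 16  0  0
16 16  8 16  0
32  4 32  2 64
 4 32 64 32  8

Derivation:
Slide down:
col 0: [16, 32, 0, 0, 4] -> [0, 0, 16, 32, 4]
col 1: [0, 0, 16, 4, 32] -> [0, 0, 16, 4, 32]
col 2: [16, 8, 16, 16, 64] -> [0, 16, 8, 32, 64]
col 3: [16, 0, 2, 0, 32] -> [0, 0, 16, 2, 32]
col 4: [0, 64, 8, 0, 0] -> [0, 0, 0, 64, 8]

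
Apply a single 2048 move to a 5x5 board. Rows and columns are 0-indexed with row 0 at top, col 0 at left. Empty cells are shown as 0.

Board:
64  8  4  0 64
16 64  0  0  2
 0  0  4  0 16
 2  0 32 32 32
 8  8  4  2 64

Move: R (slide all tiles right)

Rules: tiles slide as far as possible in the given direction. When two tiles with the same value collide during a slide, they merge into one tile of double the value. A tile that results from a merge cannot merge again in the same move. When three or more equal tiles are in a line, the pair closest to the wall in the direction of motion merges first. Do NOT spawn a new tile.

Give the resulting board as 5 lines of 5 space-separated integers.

Answer:  0 64  8  4 64
 0  0 16 64  2
 0  0  0  4 16
 0  0  2 32 64
 0 16  4  2 64

Derivation:
Slide right:
row 0: [64, 8, 4, 0, 64] -> [0, 64, 8, 4, 64]
row 1: [16, 64, 0, 0, 2] -> [0, 0, 16, 64, 2]
row 2: [0, 0, 4, 0, 16] -> [0, 0, 0, 4, 16]
row 3: [2, 0, 32, 32, 32] -> [0, 0, 2, 32, 64]
row 4: [8, 8, 4, 2, 64] -> [0, 16, 4, 2, 64]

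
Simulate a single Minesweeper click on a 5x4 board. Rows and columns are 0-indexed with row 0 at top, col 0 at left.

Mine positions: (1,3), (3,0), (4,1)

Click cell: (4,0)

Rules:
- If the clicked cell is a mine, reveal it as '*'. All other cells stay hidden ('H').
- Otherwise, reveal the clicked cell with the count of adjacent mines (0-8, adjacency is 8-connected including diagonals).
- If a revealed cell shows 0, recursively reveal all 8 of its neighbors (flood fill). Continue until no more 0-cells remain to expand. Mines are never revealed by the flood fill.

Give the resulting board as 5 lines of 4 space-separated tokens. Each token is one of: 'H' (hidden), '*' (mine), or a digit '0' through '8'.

H H H H
H H H H
H H H H
H H H H
2 H H H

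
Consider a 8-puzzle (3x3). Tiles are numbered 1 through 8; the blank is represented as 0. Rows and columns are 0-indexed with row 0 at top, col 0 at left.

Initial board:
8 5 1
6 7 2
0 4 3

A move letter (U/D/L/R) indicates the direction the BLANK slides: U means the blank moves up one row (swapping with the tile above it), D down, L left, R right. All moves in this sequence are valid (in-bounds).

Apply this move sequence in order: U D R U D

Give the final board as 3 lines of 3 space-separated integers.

After move 1 (U):
8 5 1
0 7 2
6 4 3

After move 2 (D):
8 5 1
6 7 2
0 4 3

After move 3 (R):
8 5 1
6 7 2
4 0 3

After move 4 (U):
8 5 1
6 0 2
4 7 3

After move 5 (D):
8 5 1
6 7 2
4 0 3

Answer: 8 5 1
6 7 2
4 0 3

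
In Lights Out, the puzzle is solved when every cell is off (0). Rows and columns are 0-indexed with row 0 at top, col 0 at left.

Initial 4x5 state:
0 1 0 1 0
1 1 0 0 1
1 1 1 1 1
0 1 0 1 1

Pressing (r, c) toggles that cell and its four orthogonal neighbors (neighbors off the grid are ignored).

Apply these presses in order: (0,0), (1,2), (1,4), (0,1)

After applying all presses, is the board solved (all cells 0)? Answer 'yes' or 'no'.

Answer: no

Derivation:
After press 1 at (0,0):
1 0 0 1 0
0 1 0 0 1
1 1 1 1 1
0 1 0 1 1

After press 2 at (1,2):
1 0 1 1 0
0 0 1 1 1
1 1 0 1 1
0 1 0 1 1

After press 3 at (1,4):
1 0 1 1 1
0 0 1 0 0
1 1 0 1 0
0 1 0 1 1

After press 4 at (0,1):
0 1 0 1 1
0 1 1 0 0
1 1 0 1 0
0 1 0 1 1

Lights still on: 11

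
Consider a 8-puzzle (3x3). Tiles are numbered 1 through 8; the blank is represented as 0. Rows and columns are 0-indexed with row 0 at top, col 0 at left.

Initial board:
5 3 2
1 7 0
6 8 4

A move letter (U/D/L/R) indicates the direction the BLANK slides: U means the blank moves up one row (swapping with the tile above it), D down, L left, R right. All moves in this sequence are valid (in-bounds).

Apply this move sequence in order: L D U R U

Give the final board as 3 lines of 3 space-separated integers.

After move 1 (L):
5 3 2
1 0 7
6 8 4

After move 2 (D):
5 3 2
1 8 7
6 0 4

After move 3 (U):
5 3 2
1 0 7
6 8 4

After move 4 (R):
5 3 2
1 7 0
6 8 4

After move 5 (U):
5 3 0
1 7 2
6 8 4

Answer: 5 3 0
1 7 2
6 8 4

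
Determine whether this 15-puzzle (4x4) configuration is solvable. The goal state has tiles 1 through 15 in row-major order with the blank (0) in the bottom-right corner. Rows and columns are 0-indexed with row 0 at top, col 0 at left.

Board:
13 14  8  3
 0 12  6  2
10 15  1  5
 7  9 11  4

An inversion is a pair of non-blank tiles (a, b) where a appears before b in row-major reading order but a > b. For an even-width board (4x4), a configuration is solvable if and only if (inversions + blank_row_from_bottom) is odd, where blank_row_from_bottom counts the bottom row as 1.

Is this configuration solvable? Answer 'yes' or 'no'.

Answer: yes

Derivation:
Inversions: 62
Blank is in row 1 (0-indexed from top), which is row 3 counting from the bottom (bottom = 1).
62 + 3 = 65, which is odd, so the puzzle is solvable.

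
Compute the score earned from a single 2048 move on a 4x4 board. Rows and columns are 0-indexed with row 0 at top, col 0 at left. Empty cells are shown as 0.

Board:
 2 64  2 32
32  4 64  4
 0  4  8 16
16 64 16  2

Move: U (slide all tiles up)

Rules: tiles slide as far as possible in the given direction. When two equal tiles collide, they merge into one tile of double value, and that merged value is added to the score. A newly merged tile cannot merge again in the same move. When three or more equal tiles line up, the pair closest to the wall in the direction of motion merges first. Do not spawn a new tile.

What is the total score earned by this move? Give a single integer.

Slide up:
col 0: [2, 32, 0, 16] -> [2, 32, 16, 0]  score +0 (running 0)
col 1: [64, 4, 4, 64] -> [64, 8, 64, 0]  score +8 (running 8)
col 2: [2, 64, 8, 16] -> [2, 64, 8, 16]  score +0 (running 8)
col 3: [32, 4, 16, 2] -> [32, 4, 16, 2]  score +0 (running 8)
Board after move:
 2 64  2 32
32  8 64  4
16 64  8 16
 0  0 16  2

Answer: 8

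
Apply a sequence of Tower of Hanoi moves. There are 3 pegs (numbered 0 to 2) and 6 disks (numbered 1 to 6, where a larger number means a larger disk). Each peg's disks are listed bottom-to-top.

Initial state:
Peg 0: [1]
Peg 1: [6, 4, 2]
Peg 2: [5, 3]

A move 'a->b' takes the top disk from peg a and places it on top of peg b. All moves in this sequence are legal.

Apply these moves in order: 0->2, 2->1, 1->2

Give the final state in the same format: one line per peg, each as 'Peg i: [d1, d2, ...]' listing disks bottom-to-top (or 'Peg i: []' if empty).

Answer: Peg 0: []
Peg 1: [6, 4, 2]
Peg 2: [5, 3, 1]

Derivation:
After move 1 (0->2):
Peg 0: []
Peg 1: [6, 4, 2]
Peg 2: [5, 3, 1]

After move 2 (2->1):
Peg 0: []
Peg 1: [6, 4, 2, 1]
Peg 2: [5, 3]

After move 3 (1->2):
Peg 0: []
Peg 1: [6, 4, 2]
Peg 2: [5, 3, 1]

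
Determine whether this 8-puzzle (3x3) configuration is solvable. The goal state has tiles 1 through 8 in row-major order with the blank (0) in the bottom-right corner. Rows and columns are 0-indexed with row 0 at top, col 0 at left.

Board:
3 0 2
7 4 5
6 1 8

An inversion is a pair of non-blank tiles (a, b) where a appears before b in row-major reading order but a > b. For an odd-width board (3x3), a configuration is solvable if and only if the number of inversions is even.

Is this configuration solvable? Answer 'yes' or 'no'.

Answer: yes

Derivation:
Inversions (pairs i<j in row-major order where tile[i] > tile[j] > 0): 10
10 is even, so the puzzle is solvable.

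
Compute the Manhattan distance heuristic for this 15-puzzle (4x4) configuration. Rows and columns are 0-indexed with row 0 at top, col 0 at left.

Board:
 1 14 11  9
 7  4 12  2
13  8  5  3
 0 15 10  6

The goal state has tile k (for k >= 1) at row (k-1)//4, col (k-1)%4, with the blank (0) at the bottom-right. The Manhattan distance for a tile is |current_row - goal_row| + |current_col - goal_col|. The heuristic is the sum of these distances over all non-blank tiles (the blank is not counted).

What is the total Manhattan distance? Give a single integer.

Answer: 37

Derivation:
Tile 1: at (0,0), goal (0,0), distance |0-0|+|0-0| = 0
Tile 14: at (0,1), goal (3,1), distance |0-3|+|1-1| = 3
Tile 11: at (0,2), goal (2,2), distance |0-2|+|2-2| = 2
Tile 9: at (0,3), goal (2,0), distance |0-2|+|3-0| = 5
Tile 7: at (1,0), goal (1,2), distance |1-1|+|0-2| = 2
Tile 4: at (1,1), goal (0,3), distance |1-0|+|1-3| = 3
Tile 12: at (1,2), goal (2,3), distance |1-2|+|2-3| = 2
Tile 2: at (1,3), goal (0,1), distance |1-0|+|3-1| = 3
Tile 13: at (2,0), goal (3,0), distance |2-3|+|0-0| = 1
Tile 8: at (2,1), goal (1,3), distance |2-1|+|1-3| = 3
Tile 5: at (2,2), goal (1,0), distance |2-1|+|2-0| = 3
Tile 3: at (2,3), goal (0,2), distance |2-0|+|3-2| = 3
Tile 15: at (3,1), goal (3,2), distance |3-3|+|1-2| = 1
Tile 10: at (3,2), goal (2,1), distance |3-2|+|2-1| = 2
Tile 6: at (3,3), goal (1,1), distance |3-1|+|3-1| = 4
Sum: 0 + 3 + 2 + 5 + 2 + 3 + 2 + 3 + 1 + 3 + 3 + 3 + 1 + 2 + 4 = 37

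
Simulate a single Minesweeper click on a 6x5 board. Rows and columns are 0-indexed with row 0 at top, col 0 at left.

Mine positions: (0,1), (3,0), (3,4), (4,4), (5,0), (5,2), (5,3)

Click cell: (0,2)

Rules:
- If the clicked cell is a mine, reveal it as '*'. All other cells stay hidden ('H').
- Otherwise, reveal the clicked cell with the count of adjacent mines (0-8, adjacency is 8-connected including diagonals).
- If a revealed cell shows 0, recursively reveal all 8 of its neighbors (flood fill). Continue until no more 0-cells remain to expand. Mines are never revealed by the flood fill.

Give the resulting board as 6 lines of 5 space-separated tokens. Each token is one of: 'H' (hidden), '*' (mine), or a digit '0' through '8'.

H H 1 H H
H H H H H
H H H H H
H H H H H
H H H H H
H H H H H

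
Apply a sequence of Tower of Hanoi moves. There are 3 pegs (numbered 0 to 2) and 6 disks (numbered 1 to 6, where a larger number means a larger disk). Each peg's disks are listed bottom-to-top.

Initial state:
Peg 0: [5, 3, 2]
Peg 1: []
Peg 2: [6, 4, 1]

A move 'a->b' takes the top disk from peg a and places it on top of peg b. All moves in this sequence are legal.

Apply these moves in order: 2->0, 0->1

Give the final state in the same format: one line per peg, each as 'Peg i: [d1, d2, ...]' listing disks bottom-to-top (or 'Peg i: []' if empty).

Answer: Peg 0: [5, 3, 2]
Peg 1: [1]
Peg 2: [6, 4]

Derivation:
After move 1 (2->0):
Peg 0: [5, 3, 2, 1]
Peg 1: []
Peg 2: [6, 4]

After move 2 (0->1):
Peg 0: [5, 3, 2]
Peg 1: [1]
Peg 2: [6, 4]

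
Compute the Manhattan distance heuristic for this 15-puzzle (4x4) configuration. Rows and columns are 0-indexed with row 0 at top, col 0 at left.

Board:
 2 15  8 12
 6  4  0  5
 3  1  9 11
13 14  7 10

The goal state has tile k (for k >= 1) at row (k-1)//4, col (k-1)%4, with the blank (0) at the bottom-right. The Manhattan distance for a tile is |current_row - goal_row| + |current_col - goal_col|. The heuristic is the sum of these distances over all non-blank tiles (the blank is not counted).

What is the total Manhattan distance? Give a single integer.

Tile 2: at (0,0), goal (0,1), distance |0-0|+|0-1| = 1
Tile 15: at (0,1), goal (3,2), distance |0-3|+|1-2| = 4
Tile 8: at (0,2), goal (1,3), distance |0-1|+|2-3| = 2
Tile 12: at (0,3), goal (2,3), distance |0-2|+|3-3| = 2
Tile 6: at (1,0), goal (1,1), distance |1-1|+|0-1| = 1
Tile 4: at (1,1), goal (0,3), distance |1-0|+|1-3| = 3
Tile 5: at (1,3), goal (1,0), distance |1-1|+|3-0| = 3
Tile 3: at (2,0), goal (0,2), distance |2-0|+|0-2| = 4
Tile 1: at (2,1), goal (0,0), distance |2-0|+|1-0| = 3
Tile 9: at (2,2), goal (2,0), distance |2-2|+|2-0| = 2
Tile 11: at (2,3), goal (2,2), distance |2-2|+|3-2| = 1
Tile 13: at (3,0), goal (3,0), distance |3-3|+|0-0| = 0
Tile 14: at (3,1), goal (3,1), distance |3-3|+|1-1| = 0
Tile 7: at (3,2), goal (1,2), distance |3-1|+|2-2| = 2
Tile 10: at (3,3), goal (2,1), distance |3-2|+|3-1| = 3
Sum: 1 + 4 + 2 + 2 + 1 + 3 + 3 + 4 + 3 + 2 + 1 + 0 + 0 + 2 + 3 = 31

Answer: 31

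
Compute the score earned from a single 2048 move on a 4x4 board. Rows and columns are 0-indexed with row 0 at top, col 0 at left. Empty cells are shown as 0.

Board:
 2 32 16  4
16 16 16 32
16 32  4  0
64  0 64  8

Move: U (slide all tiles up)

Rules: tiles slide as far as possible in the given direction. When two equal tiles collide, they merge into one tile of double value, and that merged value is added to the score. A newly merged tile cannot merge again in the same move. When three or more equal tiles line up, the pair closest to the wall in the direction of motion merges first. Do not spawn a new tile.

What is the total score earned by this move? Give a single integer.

Answer: 64

Derivation:
Slide up:
col 0: [2, 16, 16, 64] -> [2, 32, 64, 0]  score +32 (running 32)
col 1: [32, 16, 32, 0] -> [32, 16, 32, 0]  score +0 (running 32)
col 2: [16, 16, 4, 64] -> [32, 4, 64, 0]  score +32 (running 64)
col 3: [4, 32, 0, 8] -> [4, 32, 8, 0]  score +0 (running 64)
Board after move:
 2 32 32  4
32 16  4 32
64 32 64  8
 0  0  0  0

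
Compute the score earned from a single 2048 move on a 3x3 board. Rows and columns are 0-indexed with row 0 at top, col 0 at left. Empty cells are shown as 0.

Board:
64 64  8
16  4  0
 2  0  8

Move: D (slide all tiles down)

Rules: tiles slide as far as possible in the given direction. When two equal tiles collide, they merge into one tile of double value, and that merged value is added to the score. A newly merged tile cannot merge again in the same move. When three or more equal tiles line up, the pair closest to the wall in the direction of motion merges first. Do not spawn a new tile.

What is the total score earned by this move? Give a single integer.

Slide down:
col 0: [64, 16, 2] -> [64, 16, 2]  score +0 (running 0)
col 1: [64, 4, 0] -> [0, 64, 4]  score +0 (running 0)
col 2: [8, 0, 8] -> [0, 0, 16]  score +16 (running 16)
Board after move:
64  0  0
16 64  0
 2  4 16

Answer: 16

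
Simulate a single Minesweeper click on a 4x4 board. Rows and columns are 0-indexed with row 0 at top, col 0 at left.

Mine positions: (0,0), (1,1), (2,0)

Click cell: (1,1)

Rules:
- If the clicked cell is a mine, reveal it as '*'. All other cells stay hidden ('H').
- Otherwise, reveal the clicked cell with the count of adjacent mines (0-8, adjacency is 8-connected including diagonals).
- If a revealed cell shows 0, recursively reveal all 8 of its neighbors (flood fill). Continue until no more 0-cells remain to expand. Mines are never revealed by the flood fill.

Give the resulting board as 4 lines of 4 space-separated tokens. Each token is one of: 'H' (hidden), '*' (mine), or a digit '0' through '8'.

H H H H
H * H H
H H H H
H H H H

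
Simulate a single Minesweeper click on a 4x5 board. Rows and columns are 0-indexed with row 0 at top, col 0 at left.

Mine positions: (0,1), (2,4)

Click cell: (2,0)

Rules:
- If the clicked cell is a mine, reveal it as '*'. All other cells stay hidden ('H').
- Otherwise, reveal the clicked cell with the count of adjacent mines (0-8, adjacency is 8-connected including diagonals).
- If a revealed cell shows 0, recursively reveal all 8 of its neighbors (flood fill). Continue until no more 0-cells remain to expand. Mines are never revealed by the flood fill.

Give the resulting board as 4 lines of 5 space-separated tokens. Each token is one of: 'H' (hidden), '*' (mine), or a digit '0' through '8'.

H H H H H
1 1 1 1 H
0 0 0 1 H
0 0 0 1 H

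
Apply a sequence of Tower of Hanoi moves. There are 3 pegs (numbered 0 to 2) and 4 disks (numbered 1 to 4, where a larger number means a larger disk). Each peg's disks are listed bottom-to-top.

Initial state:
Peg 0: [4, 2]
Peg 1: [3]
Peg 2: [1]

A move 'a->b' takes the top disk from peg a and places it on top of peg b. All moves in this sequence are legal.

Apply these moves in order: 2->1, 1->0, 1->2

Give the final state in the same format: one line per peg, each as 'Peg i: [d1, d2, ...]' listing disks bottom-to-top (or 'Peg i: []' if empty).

Answer: Peg 0: [4, 2, 1]
Peg 1: []
Peg 2: [3]

Derivation:
After move 1 (2->1):
Peg 0: [4, 2]
Peg 1: [3, 1]
Peg 2: []

After move 2 (1->0):
Peg 0: [4, 2, 1]
Peg 1: [3]
Peg 2: []

After move 3 (1->2):
Peg 0: [4, 2, 1]
Peg 1: []
Peg 2: [3]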